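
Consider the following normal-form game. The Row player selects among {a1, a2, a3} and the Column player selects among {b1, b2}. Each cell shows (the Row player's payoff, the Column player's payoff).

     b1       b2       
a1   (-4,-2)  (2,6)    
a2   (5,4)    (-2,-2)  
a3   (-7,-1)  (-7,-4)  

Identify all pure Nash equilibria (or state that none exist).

Check mutual best responses: a cell is a NE iff neither player can gain by unilaterally deviating.
The Row player's best responses — vs b1: a2 (payoff 5); vs b2: a1 (payoff 2).
The Column player's best responses — vs a1: b2 (payoff 6); vs a2: b1 (payoff 4); vs a3: b1 (payoff -1).
Mutual best responses occur at (a1, b2) and (a2, b1); at each, neither player gains by switching.

(a1, b2) and (a2, b1)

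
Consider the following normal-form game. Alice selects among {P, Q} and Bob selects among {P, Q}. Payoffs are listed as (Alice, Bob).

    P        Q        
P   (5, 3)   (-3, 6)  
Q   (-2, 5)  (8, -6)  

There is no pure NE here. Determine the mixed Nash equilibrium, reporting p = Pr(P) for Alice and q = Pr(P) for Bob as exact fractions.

p = 11/14, q = 11/18

Each player's mixing probability is pinned down by making the *other* player indifferent.
Bob indifferent between P and Q: p·3 + (1−p)·5 = p·6 + (1−p)·(-6) ⟹ 5 + (-2)p = (-6) + 12p ⟹ p = 11/14.
Alice indifferent between P and Q: q·5 + (1−q)·(-3) = q·(-2) + (1−q)·8 ⟹ (-3) + 8q = 8 + (-10)q ⟹ q = 11/18.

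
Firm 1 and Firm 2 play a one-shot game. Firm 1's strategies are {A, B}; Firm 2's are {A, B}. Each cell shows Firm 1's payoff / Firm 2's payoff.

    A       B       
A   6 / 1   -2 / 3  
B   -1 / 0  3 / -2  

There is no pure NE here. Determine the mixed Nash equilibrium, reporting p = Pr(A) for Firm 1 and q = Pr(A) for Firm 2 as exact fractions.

Each player's mixing probability is pinned down by making the *other* player indifferent.
Firm 2 indifferent between A and B: p·1 + (1−p)·0 = p·3 + (1−p)·(-2) ⟹ 0 + 1p = (-2) + 5p ⟹ p = 1/2.
Firm 1 indifferent between A and B: q·6 + (1−q)·(-2) = q·(-1) + (1−q)·3 ⟹ (-2) + 8q = 3 + (-4)q ⟹ q = 5/12.

p = 1/2, q = 5/12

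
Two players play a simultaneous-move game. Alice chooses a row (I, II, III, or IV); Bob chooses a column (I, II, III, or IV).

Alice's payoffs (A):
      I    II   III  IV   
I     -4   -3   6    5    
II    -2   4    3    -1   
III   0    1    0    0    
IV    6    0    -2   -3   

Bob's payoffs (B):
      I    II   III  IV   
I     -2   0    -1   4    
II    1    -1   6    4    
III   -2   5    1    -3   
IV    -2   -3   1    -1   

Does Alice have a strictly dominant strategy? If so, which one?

A strategy is strictly dominant if it gives Alice a strictly higher payoff than every other strategy, against every choice by the opponent.
I is not dominant: against I, II gives -2 > -4.
II is not dominant: against I, III gives 0 > -2.
III is not dominant: against I, IV gives 6 > 0.
IV is not dominant: against II, II gives 4 > 0.
No single strategy is best against every opponent action.

None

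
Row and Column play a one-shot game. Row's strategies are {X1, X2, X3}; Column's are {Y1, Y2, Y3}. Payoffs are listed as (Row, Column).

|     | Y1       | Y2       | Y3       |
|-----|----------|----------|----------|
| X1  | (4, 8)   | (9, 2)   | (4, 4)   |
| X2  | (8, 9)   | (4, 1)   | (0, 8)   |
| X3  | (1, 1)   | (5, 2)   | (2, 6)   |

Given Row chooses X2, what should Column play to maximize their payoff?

With Row fixed at X2, Column's payoffs are: Y1 → 9, Y2 → 1, Y3 → 8.
The maximum is 9, achieved by Y1.

Y1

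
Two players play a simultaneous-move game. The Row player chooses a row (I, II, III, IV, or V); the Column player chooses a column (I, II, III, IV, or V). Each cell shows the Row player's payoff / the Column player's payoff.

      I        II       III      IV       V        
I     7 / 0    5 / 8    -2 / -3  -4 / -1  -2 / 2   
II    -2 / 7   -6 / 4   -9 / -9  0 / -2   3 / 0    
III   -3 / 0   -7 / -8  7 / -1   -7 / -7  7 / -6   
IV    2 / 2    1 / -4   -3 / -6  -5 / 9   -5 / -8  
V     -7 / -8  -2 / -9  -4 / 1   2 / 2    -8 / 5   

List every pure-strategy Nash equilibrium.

(I, II)

Check mutual best responses: a cell is a NE iff neither player can gain by unilaterally deviating.
The Row player's best responses — vs I: I (payoff 7); vs II: I (payoff 5); vs III: III (payoff 7); vs IV: V (payoff 2); vs V: III (payoff 7).
The Column player's best responses — vs I: II (payoff 8); vs II: I (payoff 7); vs III: I (payoff 0); vs IV: IV (payoff 9); vs V: V (payoff 5).
The only mutual best response is (I, II); neither player gains by switching there.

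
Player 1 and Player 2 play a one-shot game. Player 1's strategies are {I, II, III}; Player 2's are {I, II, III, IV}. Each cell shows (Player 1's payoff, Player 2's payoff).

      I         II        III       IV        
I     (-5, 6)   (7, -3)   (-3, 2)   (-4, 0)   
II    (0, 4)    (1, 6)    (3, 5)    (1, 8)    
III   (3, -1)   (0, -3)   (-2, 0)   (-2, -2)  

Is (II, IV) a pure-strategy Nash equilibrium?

Holding Player 2 at IV: Player 1 gets 1 from II, versus -4 from I, -2 from III. No profitable deviation for Player 1.
Holding Player 1 at II: Player 2 gets 8 from IV, versus 4 from I, 6 from II, 5 from III. No profitable deviation for Player 2 either.

Yes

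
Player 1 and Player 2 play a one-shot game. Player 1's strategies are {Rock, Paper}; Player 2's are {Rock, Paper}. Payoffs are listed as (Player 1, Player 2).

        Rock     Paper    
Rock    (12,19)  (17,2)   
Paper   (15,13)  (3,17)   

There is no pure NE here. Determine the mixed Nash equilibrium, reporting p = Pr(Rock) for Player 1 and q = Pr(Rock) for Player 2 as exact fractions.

In a mixed NE each player is indifferent between their pure strategies, so the opponent's mix sets the indifference.
Player 2 indifferent between Rock and Paper: p·19 + (1−p)·13 = p·2 + (1−p)·17 ⟹ 13 + 6p = 17 + (-15)p ⟹ p = 4/21.
Player 1 indifferent between Rock and Paper: q·12 + (1−q)·17 = q·15 + (1−q)·3 ⟹ 17 + (-5)q = 3 + 12q ⟹ q = 14/17.

p = 4/21, q = 14/17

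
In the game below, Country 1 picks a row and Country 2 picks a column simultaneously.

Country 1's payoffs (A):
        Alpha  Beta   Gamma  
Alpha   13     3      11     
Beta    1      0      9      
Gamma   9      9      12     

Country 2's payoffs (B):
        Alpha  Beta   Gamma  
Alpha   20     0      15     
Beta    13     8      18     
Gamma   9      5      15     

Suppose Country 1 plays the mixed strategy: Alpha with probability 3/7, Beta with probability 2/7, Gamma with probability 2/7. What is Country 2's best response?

Country 2's best reply maximizes expected payoff against the mix.
Alpha: (3/7)·20 + (2/7)·13 + (2/7)·9 = 104/7
Beta: (3/7)·0 + (2/7)·8 + (2/7)·5 = 26/7
Gamma: (3/7)·15 + (2/7)·18 + (2/7)·15 = 111/7
Highest expected payoff is 111/7, from Gamma.

Gamma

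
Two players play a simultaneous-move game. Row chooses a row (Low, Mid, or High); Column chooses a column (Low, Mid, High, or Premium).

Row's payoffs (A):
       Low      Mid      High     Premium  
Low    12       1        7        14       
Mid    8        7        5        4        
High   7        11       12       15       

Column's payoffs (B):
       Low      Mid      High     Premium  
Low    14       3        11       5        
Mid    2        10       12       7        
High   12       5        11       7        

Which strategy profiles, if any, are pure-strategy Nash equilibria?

Check mutual best responses: a cell is a NE iff neither player can gain by unilaterally deviating.
Row's best responses — vs Low: Low (payoff 12); vs Mid: High (payoff 11); vs High: High (payoff 12); vs Premium: High (payoff 15).
Column's best responses — vs Low: Low (payoff 14); vs Mid: High (payoff 12); vs High: Low (payoff 12).
The only mutual best response is (Low, Low); neither player gains by switching there.

(Low, Low)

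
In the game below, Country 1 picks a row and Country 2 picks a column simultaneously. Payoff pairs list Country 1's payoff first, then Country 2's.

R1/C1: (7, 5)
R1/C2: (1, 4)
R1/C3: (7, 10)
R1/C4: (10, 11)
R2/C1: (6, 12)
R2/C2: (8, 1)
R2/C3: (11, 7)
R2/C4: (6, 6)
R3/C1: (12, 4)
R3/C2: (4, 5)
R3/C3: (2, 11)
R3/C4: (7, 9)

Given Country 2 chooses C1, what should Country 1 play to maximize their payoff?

With Country 2 fixed at C1, Country 1's payoffs are: R1 → 7, R2 → 6, R3 → 12.
The maximum is 12, achieved by R3.

R3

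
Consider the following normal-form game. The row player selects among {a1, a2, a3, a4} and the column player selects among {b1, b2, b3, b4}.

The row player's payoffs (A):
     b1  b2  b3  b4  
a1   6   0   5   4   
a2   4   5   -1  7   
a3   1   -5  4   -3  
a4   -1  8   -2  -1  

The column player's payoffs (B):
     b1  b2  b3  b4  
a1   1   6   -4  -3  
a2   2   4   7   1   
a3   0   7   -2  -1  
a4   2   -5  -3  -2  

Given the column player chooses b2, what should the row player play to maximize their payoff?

a4

With the column player fixed at b2, the row player's payoffs are: a1 → 0, a2 → 5, a3 → -5, a4 → 8.
The maximum is 8, achieved by a4.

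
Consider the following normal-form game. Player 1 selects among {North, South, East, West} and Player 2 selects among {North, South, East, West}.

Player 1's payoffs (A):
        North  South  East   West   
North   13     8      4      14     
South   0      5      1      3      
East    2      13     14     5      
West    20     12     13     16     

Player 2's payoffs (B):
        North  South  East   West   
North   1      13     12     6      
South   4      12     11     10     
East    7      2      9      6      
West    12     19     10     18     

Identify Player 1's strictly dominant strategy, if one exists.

Check whether one of Player 1's strategies beats all alternatives regardless of what the opponent does.
North is not dominant: against North, West gives 20 > 13.
South is not dominant: against North, North gives 13 > 0.
East is not dominant: against North, North gives 13 > 2.
West is not dominant: against South, East gives 13 > 12.
No single strategy is best against every opponent action.

None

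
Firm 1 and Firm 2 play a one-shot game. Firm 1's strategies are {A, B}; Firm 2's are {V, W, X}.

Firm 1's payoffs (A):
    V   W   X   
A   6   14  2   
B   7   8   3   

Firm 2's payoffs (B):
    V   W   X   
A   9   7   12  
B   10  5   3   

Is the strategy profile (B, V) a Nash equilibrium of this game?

Holding Firm 2 at V: Firm 1 gets 7 from B, versus 6 from A. No profitable deviation for Firm 1.
Holding Firm 1 at B: Firm 2 gets 10 from V, versus 5 from W, 3 from X. No profitable deviation for Firm 2 either.

Yes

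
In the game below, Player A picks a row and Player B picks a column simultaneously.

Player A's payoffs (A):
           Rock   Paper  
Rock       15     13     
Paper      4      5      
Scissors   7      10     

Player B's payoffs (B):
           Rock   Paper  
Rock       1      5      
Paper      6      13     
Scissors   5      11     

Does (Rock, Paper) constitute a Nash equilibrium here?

Yes

Holding Player B at Paper: Player A gets 13 from Rock, versus 5 from Paper, 10 from Scissors. No profitable deviation for Player A.
Holding Player A at Rock: Player B gets 5 from Paper, versus 1 from Rock. No profitable deviation for Player B either.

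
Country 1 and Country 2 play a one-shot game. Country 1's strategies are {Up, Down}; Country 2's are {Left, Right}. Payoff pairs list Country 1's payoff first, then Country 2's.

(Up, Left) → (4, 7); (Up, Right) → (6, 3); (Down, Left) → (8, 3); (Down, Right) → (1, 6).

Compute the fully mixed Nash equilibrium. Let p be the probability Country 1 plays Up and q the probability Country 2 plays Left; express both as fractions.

p = 3/7, q = 5/9

Each player's mixing probability is pinned down by making the *other* player indifferent.
Country 2 indifferent between Left and Right: p·7 + (1−p)·3 = p·3 + (1−p)·6 ⟹ 3 + 4p = 6 + (-3)p ⟹ p = 3/7.
Country 1 indifferent between Up and Down: q·4 + (1−q)·6 = q·8 + (1−q)·1 ⟹ 6 + (-2)q = 1 + 7q ⟹ q = 5/9.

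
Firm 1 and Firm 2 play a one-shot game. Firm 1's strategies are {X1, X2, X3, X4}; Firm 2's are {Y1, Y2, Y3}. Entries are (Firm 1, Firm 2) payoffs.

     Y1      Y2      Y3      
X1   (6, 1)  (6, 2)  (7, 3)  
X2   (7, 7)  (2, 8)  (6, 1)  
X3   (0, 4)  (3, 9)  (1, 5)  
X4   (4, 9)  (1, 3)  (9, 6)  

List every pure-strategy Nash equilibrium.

None

A profile is a Nash equilibrium when each player is best-responding to the other.
Firm 1's best responses — vs Y1: X2 (payoff 7); vs Y2: X1 (payoff 6); vs Y3: X4 (payoff 9).
Firm 2's best responses — vs X1: Y3 (payoff 3); vs X2: Y2 (payoff 8); vs X3: Y2 (payoff 9); vs X4: Y1 (payoff 9).
No cell has both players best-responding. For instance, Firm 1's best reply to Y2 is X1, but against X1 Firm 2 prefers Y3 over Y2.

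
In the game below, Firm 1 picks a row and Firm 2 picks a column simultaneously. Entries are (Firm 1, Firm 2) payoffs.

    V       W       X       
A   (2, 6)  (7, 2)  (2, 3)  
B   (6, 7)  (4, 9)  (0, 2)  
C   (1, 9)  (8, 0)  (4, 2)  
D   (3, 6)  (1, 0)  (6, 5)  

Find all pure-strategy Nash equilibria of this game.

Find each player's best response to every opponent strategy; NE are the intersections.
Firm 1's best responses — vs V: B (payoff 6); vs W: C (payoff 8); vs X: D (payoff 6).
Firm 2's best responses — vs A: V (payoff 6); vs B: W (payoff 9); vs C: V (payoff 9); vs D: V (payoff 6).
No cell has both players best-responding. For instance, Firm 1's best reply to W is C, but against C Firm 2 prefers V over W.

No pure-strategy Nash equilibrium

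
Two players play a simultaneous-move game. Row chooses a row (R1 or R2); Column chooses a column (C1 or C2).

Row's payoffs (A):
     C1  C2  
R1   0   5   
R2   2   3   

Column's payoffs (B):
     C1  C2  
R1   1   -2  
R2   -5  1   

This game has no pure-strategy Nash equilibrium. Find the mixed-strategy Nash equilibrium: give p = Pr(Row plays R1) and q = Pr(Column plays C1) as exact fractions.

p = 2/3, q = 1/2

Each player's mixing probability is pinned down by making the *other* player indifferent.
Column indifferent between C1 and C2: p·1 + (1−p)·(-5) = p·(-2) + (1−p)·1 ⟹ (-5) + 6p = 1 + (-3)p ⟹ p = 2/3.
Row indifferent between R1 and R2: q·0 + (1−q)·5 = q·2 + (1−q)·3 ⟹ 5 + (-5)q = 3 + (-1)q ⟹ q = 1/2.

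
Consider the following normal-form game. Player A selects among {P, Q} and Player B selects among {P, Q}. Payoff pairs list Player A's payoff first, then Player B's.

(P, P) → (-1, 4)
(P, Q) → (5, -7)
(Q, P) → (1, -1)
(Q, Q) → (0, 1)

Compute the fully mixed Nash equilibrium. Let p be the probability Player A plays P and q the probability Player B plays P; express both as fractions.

In a mixed NE each player is indifferent between their pure strategies, so the opponent's mix sets the indifference.
Player B indifferent between P and Q: p·4 + (1−p)·(-1) = p·(-7) + (1−p)·1 ⟹ (-1) + 5p = 1 + (-8)p ⟹ p = 2/13.
Player A indifferent between P and Q: q·(-1) + (1−q)·5 = q·1 + (1−q)·0 ⟹ 5 + (-6)q = 0 + 1q ⟹ q = 5/7.

p = 2/13, q = 5/7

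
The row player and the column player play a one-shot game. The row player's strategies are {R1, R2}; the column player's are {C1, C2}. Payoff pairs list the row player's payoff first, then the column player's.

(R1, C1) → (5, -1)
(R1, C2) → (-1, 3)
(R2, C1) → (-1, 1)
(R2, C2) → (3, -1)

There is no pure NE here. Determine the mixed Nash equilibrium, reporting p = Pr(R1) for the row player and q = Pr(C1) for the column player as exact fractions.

In a mixed NE each player is indifferent between their pure strategies, so the opponent's mix sets the indifference.
The column player indifferent between C1 and C2: p·(-1) + (1−p)·1 = p·3 + (1−p)·(-1) ⟹ 1 + (-2)p = (-1) + 4p ⟹ p = 1/3.
The row player indifferent between R1 and R2: q·5 + (1−q)·(-1) = q·(-1) + (1−q)·3 ⟹ (-1) + 6q = 3 + (-4)q ⟹ q = 2/5.

p = 1/3, q = 2/5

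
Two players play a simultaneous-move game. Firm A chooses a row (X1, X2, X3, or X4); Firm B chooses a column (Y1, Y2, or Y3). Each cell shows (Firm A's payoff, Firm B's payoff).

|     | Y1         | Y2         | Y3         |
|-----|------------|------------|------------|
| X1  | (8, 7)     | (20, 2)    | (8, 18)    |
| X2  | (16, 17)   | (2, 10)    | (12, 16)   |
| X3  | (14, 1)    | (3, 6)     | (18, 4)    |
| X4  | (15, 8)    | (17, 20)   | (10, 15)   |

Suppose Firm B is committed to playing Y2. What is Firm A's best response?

With Firm B fixed at Y2, Firm A's payoffs are: X1 → 20, X2 → 2, X3 → 3, X4 → 17.
The maximum is 20, achieved by X1.

X1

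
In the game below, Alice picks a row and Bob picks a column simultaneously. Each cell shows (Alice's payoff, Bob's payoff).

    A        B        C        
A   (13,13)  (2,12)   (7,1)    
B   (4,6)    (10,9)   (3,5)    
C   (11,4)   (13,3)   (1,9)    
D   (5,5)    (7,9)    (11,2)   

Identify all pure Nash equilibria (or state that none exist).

Check mutual best responses: a cell is a NE iff neither player can gain by unilaterally deviating.
Alice's best responses — vs A: A (payoff 13); vs B: C (payoff 13); vs C: D (payoff 11).
Bob's best responses — vs A: A (payoff 13); vs B: B (payoff 9); vs C: C (payoff 9); vs D: B (payoff 9).
The only mutual best response is (A, A); neither player gains by switching there.

(A, A)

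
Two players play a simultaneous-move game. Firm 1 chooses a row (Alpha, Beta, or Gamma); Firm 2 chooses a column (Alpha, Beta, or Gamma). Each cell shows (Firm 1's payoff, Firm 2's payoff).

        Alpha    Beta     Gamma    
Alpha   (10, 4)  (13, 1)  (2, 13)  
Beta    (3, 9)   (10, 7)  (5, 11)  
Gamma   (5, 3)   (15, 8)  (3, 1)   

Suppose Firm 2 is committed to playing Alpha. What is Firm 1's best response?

Alpha

With Firm 2 fixed at Alpha, Firm 1's payoffs are: Alpha → 10, Beta → 3, Gamma → 5.
The maximum is 10, achieved by Alpha.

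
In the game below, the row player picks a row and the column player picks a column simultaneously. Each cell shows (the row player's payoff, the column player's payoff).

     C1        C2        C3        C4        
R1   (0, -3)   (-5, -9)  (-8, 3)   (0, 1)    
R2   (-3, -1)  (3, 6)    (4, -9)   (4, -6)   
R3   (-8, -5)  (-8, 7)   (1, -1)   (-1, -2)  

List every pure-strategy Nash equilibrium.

(R2, C2)

A profile is a Nash equilibrium when each player is best-responding to the other.
The row player's best responses — vs C1: R1 (payoff 0); vs C2: R2 (payoff 3); vs C3: R2 (payoff 4); vs C4: R2 (payoff 4).
The column player's best responses — vs R1: C3 (payoff 3); vs R2: C2 (payoff 6); vs R3: C2 (payoff 7).
The only mutual best response is (R2, C2); neither player gains by switching there.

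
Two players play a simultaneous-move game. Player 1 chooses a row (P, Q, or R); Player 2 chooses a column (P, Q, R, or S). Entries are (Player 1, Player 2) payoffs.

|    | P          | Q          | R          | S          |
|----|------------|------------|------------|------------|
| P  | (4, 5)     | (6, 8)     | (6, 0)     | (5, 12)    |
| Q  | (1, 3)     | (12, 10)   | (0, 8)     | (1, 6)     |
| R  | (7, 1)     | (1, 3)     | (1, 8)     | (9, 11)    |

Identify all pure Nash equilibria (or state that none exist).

A profile is a Nash equilibrium when each player is best-responding to the other.
Player 1's best responses — vs P: R (payoff 7); vs Q: Q (payoff 12); vs R: P (payoff 6); vs S: R (payoff 9).
Player 2's best responses — vs P: S (payoff 12); vs Q: Q (payoff 10); vs R: S (payoff 11).
Mutual best responses occur at (Q, Q) and (R, S); at each, neither player gains by switching.

(Q, Q) and (R, S)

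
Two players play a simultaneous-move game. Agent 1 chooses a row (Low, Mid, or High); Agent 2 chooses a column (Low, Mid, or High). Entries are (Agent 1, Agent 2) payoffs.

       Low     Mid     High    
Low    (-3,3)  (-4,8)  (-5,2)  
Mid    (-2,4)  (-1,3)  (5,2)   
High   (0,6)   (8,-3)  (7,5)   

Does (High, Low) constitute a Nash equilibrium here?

Yes

Holding Agent 2 at Low: Agent 1 gets 0 from High, versus -3 from Low, -2 from Mid. No profitable deviation for Agent 1.
Holding Agent 1 at High: Agent 2 gets 6 from Low, versus -3 from Mid, 5 from High. No profitable deviation for Agent 2 either.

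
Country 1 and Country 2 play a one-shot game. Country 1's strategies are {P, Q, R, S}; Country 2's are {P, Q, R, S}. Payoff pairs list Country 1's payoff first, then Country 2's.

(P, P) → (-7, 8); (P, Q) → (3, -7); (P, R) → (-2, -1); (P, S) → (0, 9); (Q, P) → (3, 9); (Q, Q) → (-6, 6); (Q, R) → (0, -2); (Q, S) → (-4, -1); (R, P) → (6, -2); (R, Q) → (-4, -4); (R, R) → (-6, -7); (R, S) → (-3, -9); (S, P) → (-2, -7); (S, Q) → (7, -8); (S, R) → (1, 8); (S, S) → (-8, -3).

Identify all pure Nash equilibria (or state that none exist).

Check mutual best responses: a cell is a NE iff neither player can gain by unilaterally deviating.
Country 1's best responses — vs P: R (payoff 6); vs Q: S (payoff 7); vs R: S (payoff 1); vs S: P (payoff 0).
Country 2's best responses — vs P: S (payoff 9); vs Q: P (payoff 9); vs R: P (payoff -2); vs S: R (payoff 8).
Mutual best responses occur at (P, S), (R, P), and (S, R); at each, neither player gains by switching.

(P, S), (R, P), and (S, R)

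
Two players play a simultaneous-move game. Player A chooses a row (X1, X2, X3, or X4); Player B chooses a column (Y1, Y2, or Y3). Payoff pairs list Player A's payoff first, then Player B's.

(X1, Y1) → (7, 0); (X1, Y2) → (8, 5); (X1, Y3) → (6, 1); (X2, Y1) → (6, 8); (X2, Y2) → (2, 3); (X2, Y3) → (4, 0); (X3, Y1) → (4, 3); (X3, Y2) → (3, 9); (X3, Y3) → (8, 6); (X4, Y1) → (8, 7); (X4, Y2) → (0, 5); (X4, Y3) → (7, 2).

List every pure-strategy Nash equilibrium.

Find each player's best response to every opponent strategy; NE are the intersections.
Player A's best responses — vs Y1: X4 (payoff 8); vs Y2: X1 (payoff 8); vs Y3: X3 (payoff 8).
Player B's best responses — vs X1: Y2 (payoff 5); vs X2: Y1 (payoff 8); vs X3: Y2 (payoff 9); vs X4: Y1 (payoff 7).
Mutual best responses occur at (X1, Y2) and (X4, Y1); at each, neither player gains by switching.

(X1, Y2) and (X4, Y1)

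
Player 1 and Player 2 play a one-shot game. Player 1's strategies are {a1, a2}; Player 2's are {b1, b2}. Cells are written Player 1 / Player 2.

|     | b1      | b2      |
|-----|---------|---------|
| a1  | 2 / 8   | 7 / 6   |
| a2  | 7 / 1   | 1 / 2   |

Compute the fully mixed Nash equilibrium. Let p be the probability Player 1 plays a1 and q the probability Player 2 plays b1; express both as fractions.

p = 1/3, q = 6/11

Each player's mixing probability is pinned down by making the *other* player indifferent.
Player 2 indifferent between b1 and b2: p·8 + (1−p)·1 = p·6 + (1−p)·2 ⟹ 1 + 7p = 2 + 4p ⟹ p = 1/3.
Player 1 indifferent between a1 and a2: q·2 + (1−q)·7 = q·7 + (1−q)·1 ⟹ 7 + (-5)q = 1 + 6q ⟹ q = 6/11.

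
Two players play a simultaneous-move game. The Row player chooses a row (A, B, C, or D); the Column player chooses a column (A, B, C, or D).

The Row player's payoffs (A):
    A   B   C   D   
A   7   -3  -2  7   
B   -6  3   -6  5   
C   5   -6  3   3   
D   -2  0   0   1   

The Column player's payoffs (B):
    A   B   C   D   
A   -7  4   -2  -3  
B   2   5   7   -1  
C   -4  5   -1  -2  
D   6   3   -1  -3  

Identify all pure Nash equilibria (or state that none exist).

No pure-strategy Nash equilibrium

A profile is a Nash equilibrium when each player is best-responding to the other.
The Row player's best responses — vs A: A (payoff 7); vs B: B (payoff 3); vs C: C (payoff 3); vs D: A (payoff 7).
The Column player's best responses — vs A: B (payoff 4); vs B: C (payoff 7); vs C: B (payoff 5); vs D: A (payoff 6).
No cell has both players best-responding. For instance, the Row player's best reply to A is A, but against A the Column player prefers B over A.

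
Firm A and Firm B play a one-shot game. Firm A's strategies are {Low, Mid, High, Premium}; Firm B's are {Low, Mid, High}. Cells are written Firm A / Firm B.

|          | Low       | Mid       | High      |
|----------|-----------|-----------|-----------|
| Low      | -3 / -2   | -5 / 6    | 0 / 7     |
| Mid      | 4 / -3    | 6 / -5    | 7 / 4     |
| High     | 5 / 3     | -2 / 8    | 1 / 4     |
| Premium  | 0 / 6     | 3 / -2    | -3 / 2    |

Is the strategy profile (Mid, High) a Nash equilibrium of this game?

Yes

Holding Firm B at High: Firm A gets 7 from Mid, versus 0 from Low, 1 from High, -3 from Premium. No profitable deviation for Firm A.
Holding Firm A at Mid: Firm B gets 4 from High, versus -3 from Low, -5 from Mid. No profitable deviation for Firm B either.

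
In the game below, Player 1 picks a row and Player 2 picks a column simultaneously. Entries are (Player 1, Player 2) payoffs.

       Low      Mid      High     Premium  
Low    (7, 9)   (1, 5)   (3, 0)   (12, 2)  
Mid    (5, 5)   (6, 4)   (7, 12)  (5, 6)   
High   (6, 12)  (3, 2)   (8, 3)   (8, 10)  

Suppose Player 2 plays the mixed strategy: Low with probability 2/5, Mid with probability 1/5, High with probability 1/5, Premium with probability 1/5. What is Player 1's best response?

High

Compute Player 1's expected payoff from each pure strategy against the given mix.
Low: (2/5)·7 + (1/5)·1 + (1/5)·3 + (1/5)·12 = 6
Mid: (2/5)·5 + (1/5)·6 + (1/5)·7 + (1/5)·5 = 28/5
High: (2/5)·6 + (1/5)·3 + (1/5)·8 + (1/5)·8 = 31/5
Highest expected payoff is 31/5, from High.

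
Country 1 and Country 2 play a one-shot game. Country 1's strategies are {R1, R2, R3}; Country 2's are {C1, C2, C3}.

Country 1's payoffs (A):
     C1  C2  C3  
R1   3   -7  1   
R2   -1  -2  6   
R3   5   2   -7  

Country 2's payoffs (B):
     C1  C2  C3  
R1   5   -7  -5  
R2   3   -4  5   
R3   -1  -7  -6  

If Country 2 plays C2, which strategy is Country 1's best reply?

With Country 2 fixed at C2, Country 1's payoffs are: R1 → -7, R2 → -2, R3 → 2.
The maximum is 2, achieved by R3.

R3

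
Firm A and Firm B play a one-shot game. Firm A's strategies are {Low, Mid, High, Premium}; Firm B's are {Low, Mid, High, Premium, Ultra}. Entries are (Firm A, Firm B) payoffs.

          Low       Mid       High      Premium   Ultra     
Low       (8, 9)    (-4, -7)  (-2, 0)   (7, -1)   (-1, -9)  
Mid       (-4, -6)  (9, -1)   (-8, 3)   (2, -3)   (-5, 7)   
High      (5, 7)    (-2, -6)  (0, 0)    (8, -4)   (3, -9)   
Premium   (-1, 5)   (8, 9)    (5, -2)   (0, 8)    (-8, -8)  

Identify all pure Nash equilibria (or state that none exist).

Check mutual best responses: a cell is a NE iff neither player can gain by unilaterally deviating.
Firm A's best responses — vs Low: Low (payoff 8); vs Mid: Mid (payoff 9); vs High: Premium (payoff 5); vs Premium: High (payoff 8); vs Ultra: High (payoff 3).
Firm B's best responses — vs Low: Low (payoff 9); vs Mid: Ultra (payoff 7); vs High: Low (payoff 7); vs Premium: Mid (payoff 9).
The only mutual best response is (Low, Low); neither player gains by switching there.

(Low, Low)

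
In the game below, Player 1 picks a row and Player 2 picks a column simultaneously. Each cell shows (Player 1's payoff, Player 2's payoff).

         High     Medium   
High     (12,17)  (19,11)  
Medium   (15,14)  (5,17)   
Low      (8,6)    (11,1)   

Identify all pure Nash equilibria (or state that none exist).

Find each player's best response to every opponent strategy; NE are the intersections.
Player 1's best responses — vs High: Medium (payoff 15); vs Medium: High (payoff 19).
Player 2's best responses — vs High: High (payoff 17); vs Medium: Medium (payoff 17); vs Low: High (payoff 6).
No cell has both players best-responding. For instance, Player 1's best reply to High is Medium, but against Medium Player 2 prefers Medium over High.

There is no pure-strategy Nash equilibrium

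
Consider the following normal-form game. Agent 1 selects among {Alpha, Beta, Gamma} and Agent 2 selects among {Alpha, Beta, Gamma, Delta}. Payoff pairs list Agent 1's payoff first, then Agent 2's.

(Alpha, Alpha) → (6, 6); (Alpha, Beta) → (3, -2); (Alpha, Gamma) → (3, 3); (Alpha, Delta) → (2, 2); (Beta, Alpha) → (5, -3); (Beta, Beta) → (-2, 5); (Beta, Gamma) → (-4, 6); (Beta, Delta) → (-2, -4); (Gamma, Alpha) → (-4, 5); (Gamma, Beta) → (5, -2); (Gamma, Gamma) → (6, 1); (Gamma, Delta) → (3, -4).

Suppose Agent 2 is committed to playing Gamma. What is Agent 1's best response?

Gamma

With Agent 2 fixed at Gamma, Agent 1's payoffs are: Alpha → 3, Beta → -4, Gamma → 6.
The maximum is 6, achieved by Gamma.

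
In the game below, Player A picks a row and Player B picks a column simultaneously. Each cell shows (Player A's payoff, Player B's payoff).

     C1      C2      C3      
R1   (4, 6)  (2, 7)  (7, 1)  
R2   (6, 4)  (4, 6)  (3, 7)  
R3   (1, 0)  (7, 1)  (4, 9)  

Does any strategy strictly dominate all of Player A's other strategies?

None

Check whether one of Player A's strategies beats all alternatives regardless of what the opponent does.
R1 is not dominant: against C1, R2 gives 6 > 4.
R2 is not dominant: against C2, R3 gives 7 > 4.
R3 is not dominant: against C1, R1 gives 4 > 1.
No single strategy is best against every opponent action.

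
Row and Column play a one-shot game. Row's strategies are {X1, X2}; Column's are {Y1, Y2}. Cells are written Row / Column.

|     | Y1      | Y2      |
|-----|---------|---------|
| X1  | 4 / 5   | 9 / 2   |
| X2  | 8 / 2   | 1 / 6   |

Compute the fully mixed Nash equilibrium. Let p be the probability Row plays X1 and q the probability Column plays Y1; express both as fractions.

Each player's mixing probability is pinned down by making the *other* player indifferent.
Column indifferent between Y1 and Y2: p·5 + (1−p)·2 = p·2 + (1−p)·6 ⟹ 2 + 3p = 6 + (-4)p ⟹ p = 4/7.
Row indifferent between X1 and X2: q·4 + (1−q)·9 = q·8 + (1−q)·1 ⟹ 9 + (-5)q = 1 + 7q ⟹ q = 2/3.

p = 4/7, q = 2/3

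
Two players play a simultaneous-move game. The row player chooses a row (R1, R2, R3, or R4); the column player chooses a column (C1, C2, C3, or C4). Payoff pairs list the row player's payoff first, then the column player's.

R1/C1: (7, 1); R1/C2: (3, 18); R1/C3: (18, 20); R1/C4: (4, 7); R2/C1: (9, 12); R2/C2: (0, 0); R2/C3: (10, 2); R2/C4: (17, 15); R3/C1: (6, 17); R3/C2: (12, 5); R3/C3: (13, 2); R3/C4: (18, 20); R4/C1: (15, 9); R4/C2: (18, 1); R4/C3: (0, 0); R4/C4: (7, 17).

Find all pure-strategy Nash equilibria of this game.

Find each player's best response to every opponent strategy; NE are the intersections.
The row player's best responses — vs C1: R4 (payoff 15); vs C2: R4 (payoff 18); vs C3: R1 (payoff 18); vs C4: R3 (payoff 18).
The column player's best responses — vs R1: C3 (payoff 20); vs R2: C4 (payoff 15); vs R3: C4 (payoff 20); vs R4: C4 (payoff 17).
Mutual best responses occur at (R1, C3) and (R3, C4); at each, neither player gains by switching.

(R1, C3) and (R3, C4)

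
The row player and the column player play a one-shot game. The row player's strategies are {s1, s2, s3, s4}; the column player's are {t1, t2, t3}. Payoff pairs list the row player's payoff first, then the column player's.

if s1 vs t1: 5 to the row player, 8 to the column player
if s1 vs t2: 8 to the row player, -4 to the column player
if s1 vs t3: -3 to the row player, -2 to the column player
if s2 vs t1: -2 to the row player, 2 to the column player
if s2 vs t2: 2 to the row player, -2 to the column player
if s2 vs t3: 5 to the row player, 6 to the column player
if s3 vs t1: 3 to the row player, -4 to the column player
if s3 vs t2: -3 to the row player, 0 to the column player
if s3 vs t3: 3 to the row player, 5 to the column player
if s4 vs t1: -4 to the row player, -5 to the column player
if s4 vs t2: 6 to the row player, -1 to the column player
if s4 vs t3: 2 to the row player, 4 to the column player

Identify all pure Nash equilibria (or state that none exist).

(s1, t1) and (s2, t3)

A profile is a Nash equilibrium when each player is best-responding to the other.
The row player's best responses — vs t1: s1 (payoff 5); vs t2: s1 (payoff 8); vs t3: s2 (payoff 5).
The column player's best responses — vs s1: t1 (payoff 8); vs s2: t3 (payoff 6); vs s3: t3 (payoff 5); vs s4: t3 (payoff 4).
Mutual best responses occur at (s1, t1) and (s2, t3); at each, neither player gains by switching.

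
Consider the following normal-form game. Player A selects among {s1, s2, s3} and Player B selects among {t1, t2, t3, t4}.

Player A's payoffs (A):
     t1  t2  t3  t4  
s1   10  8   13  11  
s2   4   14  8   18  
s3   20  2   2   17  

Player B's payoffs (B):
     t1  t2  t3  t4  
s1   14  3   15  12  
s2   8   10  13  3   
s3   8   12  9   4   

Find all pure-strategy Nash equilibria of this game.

Check mutual best responses: a cell is a NE iff neither player can gain by unilaterally deviating.
Player A's best responses — vs t1: s3 (payoff 20); vs t2: s2 (payoff 14); vs t3: s1 (payoff 13); vs t4: s2 (payoff 18).
Player B's best responses — vs s1: t3 (payoff 15); vs s2: t3 (payoff 13); vs s3: t2 (payoff 12).
The only mutual best response is (s1, t3); neither player gains by switching there.

(s1, t3)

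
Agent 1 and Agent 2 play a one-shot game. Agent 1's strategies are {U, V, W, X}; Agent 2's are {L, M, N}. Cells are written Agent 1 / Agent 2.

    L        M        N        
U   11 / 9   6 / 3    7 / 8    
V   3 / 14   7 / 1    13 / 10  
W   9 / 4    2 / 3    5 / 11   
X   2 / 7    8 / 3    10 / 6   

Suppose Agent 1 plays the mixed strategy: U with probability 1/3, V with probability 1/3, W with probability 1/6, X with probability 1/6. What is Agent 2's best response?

L

Agent 2's best reply maximizes expected payoff against the mix.
L: (1/3)·9 + (1/3)·14 + (1/6)·4 + (1/6)·7 = 19/2
M: (1/3)·3 + (1/3)·1 + (1/6)·3 + (1/6)·3 = 7/3
N: (1/3)·8 + (1/3)·10 + (1/6)·11 + (1/6)·6 = 53/6
Highest expected payoff is 19/2, from L.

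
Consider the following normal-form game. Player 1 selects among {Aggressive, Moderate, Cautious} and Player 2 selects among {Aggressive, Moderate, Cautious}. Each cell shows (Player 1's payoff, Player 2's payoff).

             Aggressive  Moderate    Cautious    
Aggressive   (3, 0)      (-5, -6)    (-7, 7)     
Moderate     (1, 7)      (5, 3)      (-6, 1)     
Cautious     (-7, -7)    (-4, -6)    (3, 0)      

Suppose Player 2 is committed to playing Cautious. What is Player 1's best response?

With Player 2 fixed at Cautious, Player 1's payoffs are: Aggressive → -7, Moderate → -6, Cautious → 3.
The maximum is 3, achieved by Cautious.

Cautious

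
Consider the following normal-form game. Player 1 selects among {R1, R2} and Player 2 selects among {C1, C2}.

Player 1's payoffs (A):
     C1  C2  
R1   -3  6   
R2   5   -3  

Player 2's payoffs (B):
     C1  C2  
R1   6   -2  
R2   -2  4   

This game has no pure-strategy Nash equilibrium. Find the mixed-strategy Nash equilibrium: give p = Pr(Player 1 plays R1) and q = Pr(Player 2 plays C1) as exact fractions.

Each player's mixing probability is pinned down by making the *other* player indifferent.
Player 2 indifferent between C1 and C2: p·6 + (1−p)·(-2) = p·(-2) + (1−p)·4 ⟹ (-2) + 8p = 4 + (-6)p ⟹ p = 3/7.
Player 1 indifferent between R1 and R2: q·(-3) + (1−q)·6 = q·5 + (1−q)·(-3) ⟹ 6 + (-9)q = (-3) + 8q ⟹ q = 9/17.

p = 3/7, q = 9/17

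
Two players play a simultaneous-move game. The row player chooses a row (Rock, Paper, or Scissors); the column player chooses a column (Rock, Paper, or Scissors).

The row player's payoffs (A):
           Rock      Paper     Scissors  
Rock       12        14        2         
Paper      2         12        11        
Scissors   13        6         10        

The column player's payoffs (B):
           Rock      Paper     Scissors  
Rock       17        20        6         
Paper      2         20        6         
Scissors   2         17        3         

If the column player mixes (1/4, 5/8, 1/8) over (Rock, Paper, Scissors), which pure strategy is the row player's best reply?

Compute the row player's expected payoff from each pure strategy against the given mix.
Rock: (1/4)·12 + (5/8)·14 + (1/8)·2 = 12
Paper: (1/4)·2 + (5/8)·12 + (1/8)·11 = 75/8
Scissors: (1/4)·13 + (5/8)·6 + (1/8)·10 = 33/4
Highest expected payoff is 12, from Rock.

Rock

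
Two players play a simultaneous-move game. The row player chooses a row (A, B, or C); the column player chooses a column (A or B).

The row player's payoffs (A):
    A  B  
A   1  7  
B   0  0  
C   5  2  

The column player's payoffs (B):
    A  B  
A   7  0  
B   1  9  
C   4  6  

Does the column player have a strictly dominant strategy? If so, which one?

None

Check whether one of the column player's strategies beats all alternatives regardless of what the opponent does.
A is not dominant: against B, B gives 9 > 1.
B is not dominant: against A, A gives 7 > 0.
No single strategy is best against every opponent action.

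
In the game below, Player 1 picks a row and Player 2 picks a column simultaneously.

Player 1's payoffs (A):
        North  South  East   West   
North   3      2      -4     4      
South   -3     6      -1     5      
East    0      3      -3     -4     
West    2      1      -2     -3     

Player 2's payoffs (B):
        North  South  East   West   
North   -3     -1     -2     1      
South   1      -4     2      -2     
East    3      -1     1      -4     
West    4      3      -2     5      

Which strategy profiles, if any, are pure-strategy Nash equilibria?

(South, East)

A profile is a Nash equilibrium when each player is best-responding to the other.
Player 1's best responses — vs North: North (payoff 3); vs South: South (payoff 6); vs East: South (payoff -1); vs West: South (payoff 5).
Player 2's best responses — vs North: West (payoff 1); vs South: East (payoff 2); vs East: North (payoff 3); vs West: West (payoff 5).
The only mutual best response is (South, East); neither player gains by switching there.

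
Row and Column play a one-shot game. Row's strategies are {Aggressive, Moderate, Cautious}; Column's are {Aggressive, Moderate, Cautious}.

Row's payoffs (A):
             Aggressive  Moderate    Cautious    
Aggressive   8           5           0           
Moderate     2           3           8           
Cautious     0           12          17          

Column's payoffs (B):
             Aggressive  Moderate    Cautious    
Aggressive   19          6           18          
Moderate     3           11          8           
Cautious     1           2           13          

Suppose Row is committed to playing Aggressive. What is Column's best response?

With Row fixed at Aggressive, Column's payoffs are: Aggressive → 19, Moderate → 6, Cautious → 18.
The maximum is 19, achieved by Aggressive.

Aggressive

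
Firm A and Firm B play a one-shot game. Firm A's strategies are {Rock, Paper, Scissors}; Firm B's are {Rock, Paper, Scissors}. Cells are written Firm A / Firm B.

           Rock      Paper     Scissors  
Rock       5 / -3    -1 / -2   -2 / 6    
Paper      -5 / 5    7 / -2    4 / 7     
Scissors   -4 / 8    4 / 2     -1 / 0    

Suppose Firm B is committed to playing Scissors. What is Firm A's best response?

With Firm B fixed at Scissors, Firm A's payoffs are: Rock → -2, Paper → 4, Scissors → -1.
The maximum is 4, achieved by Paper.

Paper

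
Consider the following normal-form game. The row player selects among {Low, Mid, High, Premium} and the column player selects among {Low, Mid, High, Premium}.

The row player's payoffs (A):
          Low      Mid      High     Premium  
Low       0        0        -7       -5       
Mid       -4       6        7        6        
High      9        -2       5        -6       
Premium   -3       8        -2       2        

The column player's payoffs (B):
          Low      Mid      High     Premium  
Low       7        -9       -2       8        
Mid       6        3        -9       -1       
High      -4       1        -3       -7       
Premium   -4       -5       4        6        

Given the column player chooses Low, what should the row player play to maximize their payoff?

High

With the column player fixed at Low, the row player's payoffs are: Low → 0, Mid → -4, High → 9, Premium → -3.
The maximum is 9, achieved by High.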